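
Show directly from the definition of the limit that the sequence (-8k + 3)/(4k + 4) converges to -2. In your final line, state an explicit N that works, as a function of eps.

Let eps > 0. For k ≥ 1, |(-8k + 3)/(4k + 4) + 2| = |44|/(4(4k + 4)) = 44/(4(4k + 4)).
Since 4k + 4 ≥ 4k for k ≥ 1, this is ≤ 44/(4·4k) = (11/4)/k.
So |(-8k + 3)/(4k + 4) + 2| < eps whenever k > (11/4)/eps.
Take N = (11/4)/eps. If k > N then |(-8k + 3)/(4k + 4) + 2| ≤ (11/4)/k < eps.

N = (11/4)/eps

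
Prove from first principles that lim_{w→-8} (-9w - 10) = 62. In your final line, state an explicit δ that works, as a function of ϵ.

Let ϵ > 0. We need δ > 0 so that 0 < |w + 8| < δ implies |(-9w - 10) − 62| < ϵ.
Since (-9w - 10) − 62 = -9(w + 8), we have |(-9w - 10) − 62| = 9|w + 8|.
So 9|w + 8| < ϵ exactly when |w + 8| < ϵ/9.
Choosing δ = ϵ/9 gives |(-9w - 10) − 62| = 9|w + 8| < ϵ whenever |w + 8| < δ.

δ = ϵ/9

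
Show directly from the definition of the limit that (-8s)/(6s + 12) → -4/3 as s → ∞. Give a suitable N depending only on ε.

N = (8/3)/ε

Let ε > 0 be given. We seek N > 0 such that s > N implies |(-8s)/(6s + 12) + 4/3| < ε.
(-8s)/(6s + 12) + 4/3 = (6(-8s) − (-8)(6s + 12)) / (6(6s + 12)) = 96/(6(6s + 12)).
For s > 0 we have 6s + 12 > 6s, so |(-8s)/(6s + 12) + 4/3| = 96/(6(6s + 12)) < 96/(6·6s) = (8/3)/s.
Thus |(-8s)/(6s + 12) + 4/3| < ε whenever s > (8/3)/ε.
Take N = (8/3)/ε. If s > N then |(-8s)/(6s + 12) + 4/3| < (8/3)/s < ε.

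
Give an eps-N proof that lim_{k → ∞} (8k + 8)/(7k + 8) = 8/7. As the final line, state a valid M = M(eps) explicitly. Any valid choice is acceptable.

Fix eps > 0. For k ≥ 1, |(8k + 8)/(7k + 8) − (8/7)| = |-8|/(7(7k + 8)) = 8/(7(7k + 8)).
Since 7k + 8 ≥ 7k for k ≥ 1, this is ≤ 8/(7·7k) = (8/49)/k.
So |(8k + 8)/(7k + 8) − (8/7)| < eps whenever k > (8/49)/eps.
Take M = (8/49)/eps. If k > M then |(8k + 8)/(7k + 8) − (8/7)| ≤ (8/49)/k < eps.

M = (8/49)/eps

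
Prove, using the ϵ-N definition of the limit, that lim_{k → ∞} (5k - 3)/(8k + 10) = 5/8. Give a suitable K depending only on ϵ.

K = (37/32)/ϵ

Fix ϵ > 0. For k ≥ 1, |(5k - 3)/(8k + 10) − (5/8)| = |-74|/(8(8k + 10)) = 74/(8(8k + 10)).
Since 8k + 10 ≥ 8k for k ≥ 1, this is ≤ 74/(8·8k) = (37/32)/k.
So |(5k - 3)/(8k + 10) − (5/8)| < ϵ whenever k > (37/32)/ϵ.
Take K = (37/32)/ϵ. If k > K then |(5k - 3)/(8k + 10) − (5/8)| ≤ (37/32)/k < ϵ.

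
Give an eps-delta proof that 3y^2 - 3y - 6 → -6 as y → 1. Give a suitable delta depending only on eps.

Fix eps > 0. We want delta > 0 such that 0 < |y − 1| < delta implies |(3y^2 - 3y - 6) + 6| < eps.
(3y^2 - 3y - 6) + 6 = 3y^2 - 3y = (y − 1)(3y).
So |(3y^2 - 3y - 6) + 6| = |y − 1|·|3y|.
Require delta ≤ 1. Then |y − 1| < 1 gives |y| < 2, and by the triangle inequality |3y| ≤ 3·2 = 6.
Hence |(3y^2 - 3y - 6) + 6| ≤ 6|y − 1| < eps provided |y − 1| < eps/6.
Choosing delta = min(1, eps/6) ensures both conditions, hence |(3y^2 - 3y - 6) + 6| < eps.

delta = min(1, eps/6)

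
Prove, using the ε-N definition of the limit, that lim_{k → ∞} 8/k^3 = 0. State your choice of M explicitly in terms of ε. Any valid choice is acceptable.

M = (8/ε)^{1/3}

Suppose ε > 0. For k ≥ 1, |8/k^3 − 0| = 8/k^3.
8/k^3 < ε ⇔ k^3 > 8/ε ⇔ k > (8/ε)^{1/3}.
Take M = (8/ε)^{1/3}. Then k > M implies 8/k^3 < ε.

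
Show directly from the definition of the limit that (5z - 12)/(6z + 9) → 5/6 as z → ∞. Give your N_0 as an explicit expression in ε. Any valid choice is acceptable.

Let ε > 0. We seek N_0 > 0 such that z > N_0 implies |(5z - 12)/(6z + 9) − (5/6)| < ε.
(5z - 12)/(6z + 9) − (5/6) = (6(5z - 12) − 5(6z + 9)) / (6(6z + 9)) = -117/(6(6z + 9)).
For z > 0 we have 6z + 9 > 6z, so |(5z - 12)/(6z + 9) − (5/6)| = 117/(6(6z + 9)) < 117/(6·6z) = (13/4)/z.
Thus |(5z - 12)/(6z + 9) − (5/6)| < ε whenever z > (13/4)/ε.
Take N_0 = (13/4)/ε. If z > N_0 then |(5z - 12)/(6z + 9) − (5/6)| < (13/4)/z < ε.

N_0 = (13/4)/ε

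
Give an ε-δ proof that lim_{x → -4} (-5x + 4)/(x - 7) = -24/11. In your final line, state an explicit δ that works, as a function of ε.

Suppose ε > 0. We want δ > 0 with 0 < |x + 4| < δ ⇒ |(-5x + 4)/(x - 7) + 24/11| < ε.
Combining over a common denominator, (-5x + 4)/(x - 7) + 24/11 = [(-5x + 4)·(-11) − 24·(x - 7)] / [(-11)·(x - 7)] = 31(x + 4) / ((-11)(x - 7)).
So |(-5x + 4)/(x - 7) + 24/11| = 31|x + 4| / (11·|x − 7|).
Require δ ≤ 11/2, so |x − 7| ≥ |-11| − |x + 4| > 11 − 11/2 = 11/2.
Hence |(-5x + 4)/(x - 7) + 24/11| < 31|x + 4|/(11·(11/2)) = (62/121)|x + 4|, which is < ε once |x + 4| < (121/62)ε.
Take δ = min(11/2, (121/62)ε). Then 0 < |x + 4| < δ forces both bounds, so |(-5x + 4)/(x - 7) + 24/11| < ε.

δ = min(11/2, (121/62)ε)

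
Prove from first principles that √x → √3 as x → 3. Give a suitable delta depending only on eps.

Let eps > 0 be given. We want delta > 0 such that 0 < |x − 3| < delta implies |√x − √3| < eps.
Multiplying by the conjugate, |√x − √3| = |x − 3|/(√x + √3).
Restrict delta ≤ 3 so that |x − 3| < 3 forces x > 0, and then √x + √3 > √3.
Hence |√x − √3| < |x − 3|/√3, which is < eps once |x − 3| < √3·eps.
Take delta = min(3, √3·eps). If 0 < |x − 3| < delta then x > 0 and |√x − √3| < |x − 3|/√3 < eps.

delta = min(3, √3·eps)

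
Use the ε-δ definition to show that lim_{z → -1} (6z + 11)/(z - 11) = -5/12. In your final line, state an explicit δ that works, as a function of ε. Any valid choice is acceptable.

Fix ε > 0. We want δ > 0 with 0 < |z + 1| < δ ⇒ |(6z + 11)/(z - 11) + 5/12| < ε.
Combining over a common denominator, (6z + 11)/(z - 11) + 5/12 = [(6z + 11)·(-12) − 5·(z - 11)] / [(-12)·(z - 11)] = -77(z + 1) / ((-12)(z - 11)).
So |(6z + 11)/(z - 11) + 5/12| = 77|z + 1| / (12·|z − 11|).
Require δ ≤ 6, so |z − 11| ≥ |-12| − |z + 1| > 12 − 6 = 6.
Hence |(6z + 11)/(z - 11) + 5/12| < 77|z + 1|/(12·6) = (77/72)|z + 1|, which is < ε once |z + 1| < (72/77)ε.
Take δ = min(6, (72/77)ε). Then 0 < |z + 1| < δ forces both bounds, so |(6z + 11)/(z - 11) + 5/12| < ε.

δ = min(6, (72/77)ε)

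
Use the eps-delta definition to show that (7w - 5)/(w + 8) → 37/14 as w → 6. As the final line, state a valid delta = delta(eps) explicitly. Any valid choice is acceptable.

Suppose eps > 0. We want delta > 0 with 0 < |w − 6| < delta ⇒ |(7w - 5)/(w + 8) − (37/14)| < eps.
Combining over a common denominator, (7w - 5)/(w + 8) − (37/14) = [(7w - 5)·14 − 37·(w + 8)] / [14·(w + 8)] = 61(w − 6) / (14(w + 8)).
So |(7w - 5)/(w + 8) − (37/14)| = 61|w − 6| / (14·|w + 8|).
Restrict delta ≤ 7. Then |w − 6| < 7 gives |w + 8| = |(w − 6) + 14| ≥ 14 − 7 = 7.
Hence |(7w - 5)/(w + 8) − (37/14)| < 61|w − 6|/(14·7) = (61/98)|w − 6|, which is < eps once |w − 6| < (98/61)eps.
Take delta = min(7, (98/61)eps). Then 0 < |w − 6| < delta forces both bounds, so |(7w - 5)/(w + 8) − (37/14)| < eps.

delta = min(7, (98/61)eps)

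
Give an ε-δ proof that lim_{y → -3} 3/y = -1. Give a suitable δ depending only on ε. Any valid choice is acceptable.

Suppose ε > 0. We seek δ > 0 such that 0 < |y + 3| < δ implies |3/y + 1| < ε.
|3/y + 1| = 3·|-3 − y|/(3·|y|) = 3|y + 3|/(3|y|).
Require δ ≤ 3/2 so that |y| > 3 − 3/2 = 3/2, hence 3|y| > 9/2.
Then |3/y + 1| < 3|y + 3|/(9/2), which is < ε when |y + 3| < (3/2)ε.
Take δ = min(3/2, (3/2)ε). Then 0 < |y + 3| < δ gives both |y + 3| < 3/2 and |y + 3| < (3/2)ε, so |3/y + 1| < ε.

δ = min(3/2, (3/2)ε)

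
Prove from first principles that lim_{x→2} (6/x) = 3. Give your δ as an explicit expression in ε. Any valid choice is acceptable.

δ = min(1, (1/3)ε)

Let ε > 0 be given. We seek δ > 0 such that 0 < |x − 2| < δ implies |6/x − 3| < ε.
|6/x − 3| = 6·|2 − x|/(2·|x|) = 6|x − 2|/(2|x|).
Restrict δ ≤ 1. Then |x − 2| < 1 gives |x| > 1, so 2|x| > 2.
Then |6/x − 3| < 6|x − 2|/2, which is < ε when |x − 2| < (1/3)ε.
Take δ = min(1, (1/3)ε). Then 0 < |x − 2| < δ gives both |x − 2| < 1 and |x − 2| < (1/3)ε, so |6/x − 3| < ε.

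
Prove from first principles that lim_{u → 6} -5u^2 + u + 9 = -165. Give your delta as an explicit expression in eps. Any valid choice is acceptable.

delta = min(1, eps/64)

Suppose eps > 0. We want delta > 0 such that 0 < |u − 6| < delta implies |(-5u^2 + u + 9) + 165| < eps.
(-5u^2 + u + 9) + 165 = -5u^2 + u + 174 = (u − 6)(-5u - 29).
So |(-5u^2 + u + 9) + 165| = |u − 6|·|-5u - 29|.
Require delta ≤ 1. Then |u − 6| < 1 gives |u| < 7, and by the triangle inequality |-5u - 29| ≤ 5·7 + 29 = 64.
Hence |(-5u^2 + u + 9) + 165| ≤ 64|u − 6| < eps provided |u − 6| < eps/64.
Choosing delta = min(1, eps/64) ensures both conditions, hence |(-5u^2 + u + 9) + 165| < eps.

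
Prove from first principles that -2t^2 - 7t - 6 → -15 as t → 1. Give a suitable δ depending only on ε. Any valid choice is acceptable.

δ = min(1, ε/13)

Fix ε > 0. We want δ > 0 such that 0 < |t − 1| < δ implies |(-2t^2 - 7t - 6) + 15| < ε.
(-2t^2 - 7t - 6) + 15 = -2t^2 - 7t + 9 = (t − 1)(-2t - 9).
So |(-2t^2 - 7t - 6) + 15| = |t − 1|·|-2t - 9|.
Require δ ≤ 1. Then |t − 1| < 1 gives |t| < 2, and by the triangle inequality |-2t - 9| ≤ 2·2 + 9 = 13.
Hence |(-2t^2 - 7t - 6) + 15| ≤ 13|t − 1| < ε provided |t − 1| < ε/13.
Take δ = min(1, ε/13). Then 0 < |t − 1| < δ gives both |t − 1| < 1 and |t − 1| < ε/13, so |(-2t^2 - 7t - 6) + 15| < ε.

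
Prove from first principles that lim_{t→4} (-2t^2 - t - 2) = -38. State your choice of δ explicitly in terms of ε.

Fix ε > 0. We want δ > 0 such that 0 < |t − 4| < δ implies |(-2t^2 - t - 2) + 38| < ε.
(-2t^2 - t - 2) + 38 = -2t^2 - t + 36 = (t − 4)(-2t - 9).
So |(-2t^2 - t - 2) + 38| = |t − 4|·|-2t - 9|.
Require δ ≤ 1. Then |t − 4| < 1 gives |t| < 5, and by the triangle inequality |-2t - 9| ≤ 2·5 + 9 = 19.
Hence |(-2t^2 - t - 2) + 38| ≤ 19|t − 4| < ε provided |t − 4| < ε/19.
Take δ = min(1, ε/19). Then 0 < |t − 4| < δ gives both |t − 4| < 1 and |t − 4| < ε/19, so |(-2t^2 - t - 2) + 38| < ε.

δ = min(1, ε/19)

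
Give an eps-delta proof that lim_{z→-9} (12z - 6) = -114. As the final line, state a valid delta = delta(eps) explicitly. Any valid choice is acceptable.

Let eps > 0. We need delta > 0 so that 0 < |z + 9| < delta implies |(12z - 6) + 114| < eps.
Since (12z - 6) + 114 = 12(z + 9), we have |(12z - 6) + 114| = 12|z + 9|.
So 12|z + 9| < eps exactly when |z + 9| < eps/12.
Choosing delta = eps/12 gives |(12z - 6) + 114| = 12|z + 9| < eps whenever |z + 9| < delta.

delta = eps/12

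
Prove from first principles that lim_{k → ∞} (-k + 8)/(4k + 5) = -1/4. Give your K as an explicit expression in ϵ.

Let ϵ > 0 be given. For k ≥ 1, |(-k + 8)/(4k + 5) + 1/4| = |37|/(4(4k + 5)) = 37/(4(4k + 5)).
Since 4k + 5 ≥ 4k for k ≥ 1, this is ≤ 37/(4·4k) = (37/16)/k.
So |(-k + 8)/(4k + 5) + 1/4| < ϵ whenever k > (37/16)/ϵ.
Take K = (37/16)/ϵ. If k > K then |(-k + 8)/(4k + 5) + 1/4| ≤ (37/16)/k < ϵ.

K = (37/16)/ϵ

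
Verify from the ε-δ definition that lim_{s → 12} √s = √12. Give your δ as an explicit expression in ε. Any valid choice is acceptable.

δ = min(12, √12·ε)

Fix ε > 0. We want δ > 0 such that 0 < |s − 12| < δ implies |√s − √12| < ε.
Rationalise: √s − √12 = (s − 12)/(√s + √12), so |√s − √12| = |s − 12|/(√s + √12).
Restrict δ ≤ 12 so that |s − 12| < 12 forces s > 0, and then √s + √12 > √12.
Hence |√s − √12| < |s − 12|/√12, which is < ε once |s − 12| < √12·ε.
Take δ = min(12, √12·ε). If 0 < |s − 12| < δ then s > 0 and |√s − √12| < |s − 12|/√12 < ε.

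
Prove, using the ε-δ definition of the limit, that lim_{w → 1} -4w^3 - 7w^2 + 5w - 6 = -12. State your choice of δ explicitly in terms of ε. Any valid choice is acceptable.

δ = min(1, ε/44)

Suppose ε > 0. We want δ > 0 such that 0 < |w − 1| < δ implies |(-4w^3 - 7w^2 + 5w - 6) + 12| < ε.
(-4w^3 - 7w^2 + 5w - 6) + 12 = -4w^3 - 7w^2 + 5w + 6 = (w − 1)(-4w^2 - 11w - 6).
So |(-4w^3 - 7w^2 + 5w - 6) + 12| = |w − 1|·|-4w^2 - 11w - 6|.
Require δ ≤ 1. Then |w − 1| < 1 gives |w| < 2, and by the triangle inequality |-4w^2 - 11w - 6| ≤ 4·2^2 + 11·2 + 6 = 44.
Hence |(-4w^3 - 7w^2 + 5w - 6) + 12| ≤ 44|w − 1| < ε provided |w − 1| < ε/44.
Take δ = min(1, ε/44). Then 0 < |w − 1| < δ gives both |w − 1| < 1 and |w − 1| < ε/44, so |(-4w^3 - 7w^2 + 5w - 6) + 12| < ε.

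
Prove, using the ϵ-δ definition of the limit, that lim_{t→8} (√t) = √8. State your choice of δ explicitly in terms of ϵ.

Suppose ϵ > 0. We want δ > 0 such that 0 < |t − 8| < δ implies |√t − √8| < ϵ.
Rationalise: √t − √8 = (t − 8)/(√t + √8), so |√t − √8| = |t − 8|/(√t + √8).
Restrict δ ≤ 8 so that |t − 8| < 8 forces t > 0, and then √t + √8 > √8.
Hence |√t − √8| < |t − 8|/√8, which is < ϵ once |t − 8| < √8·ϵ.
Take δ = min(8, √8·ϵ). If 0 < |t − 8| < δ then t > 0 and |√t − √8| < |t − 8|/√8 < ϵ.

δ = min(8, √8·ϵ)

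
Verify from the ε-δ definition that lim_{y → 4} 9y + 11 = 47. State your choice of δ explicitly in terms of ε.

δ = ε/9

Let ε > 0. We need δ > 0 so that 0 < |y − 4| < δ implies |(9y + 11) − 47| < ε.
|(9y + 11) − 47| = |9y - 36| = 9|y − 4|.
Thus it suffices that |y − 4| < ε/9.
Choosing δ = ε/9 gives |(9y + 11) − 47| = 9|y − 4| < ε whenever |y − 4| < δ.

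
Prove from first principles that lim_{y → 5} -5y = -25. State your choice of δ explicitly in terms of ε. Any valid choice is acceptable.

δ = ε/5

Let ε > 0 be given. We need δ > 0 so that 0 < |y − 5| < δ implies |(-5y) + 25| < ε.
|(-5y) + 25| = |-5y + 25| = 5|y − 5|.
Thus it suffices that |y − 5| < ε/5.
Take δ = ε/5. If 0 < |y − 5| < δ then |(-5y) + 25| = 5|y − 5| < 5·(ε/5) = ε.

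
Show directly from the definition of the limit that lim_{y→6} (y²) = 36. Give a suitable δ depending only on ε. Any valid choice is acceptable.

δ = min(2, ε/14)

Let ε > 0. We seek δ > 0 with 0 < |y − 6| < δ ⇒ |y² − 36| < ε.
Factor: y² − 36 = (y − 6)(y + 6), so |y² − 36| = |y − 6|·|y + 6|.
Impose δ ≤ 2 so that |y| < 8; then |y + 6| ≤ 14.
Hence |y² − 36| ≤ 14|y − 6|, which is < ε once |y − 6| < ε/14.
Take δ = min(2, ε/14). If 0 < |y − 6| < δ then both bounds hold and |y² − 36| ≤ 14|y − 6| < 14·(ε/14) = ε.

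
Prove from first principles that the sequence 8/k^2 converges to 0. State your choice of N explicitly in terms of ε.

N = (8/ε)^{1/2}

Let ε > 0. For k ≥ 1, |8/k^2 − 0| = 8/k^2.
8/k^2 < ε ⇔ k^2 > 8/ε ⇔ k > (8/ε)^{1/2}.
Take N = (8/ε)^{1/2}. Then k > N implies 8/k^2 < ε.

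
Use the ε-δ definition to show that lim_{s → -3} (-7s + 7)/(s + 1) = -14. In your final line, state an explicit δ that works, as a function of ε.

Let ε > 0. We want δ > 0 with 0 < |s + 3| < δ ⇒ |(-7s + 7)/(s + 1) + 14| < ε.
Combining over a common denominator, (-7s + 7)/(s + 1) + 14 = [(-7s + 7)·(-2) − 28·(s + 1)] / [(-2)·(s + 1)] = -14(s + 3) / ((-2)(s + 1)).
So |(-7s + 7)/(s + 1) + 14| = 14|s + 3| / (2·|s + 1|).
Require δ ≤ 1, so |s + 1| ≥ |-2| − |s + 3| > 2 − 1 = 1.
Hence |(-7s + 7)/(s + 1) + 14| < 14|s + 3|/(2·1) = 7|s + 3|, which is < ε once |s + 3| < (1/7)ε.
Take δ = min(1, (1/7)ε). Then 0 < |s + 3| < δ forces both bounds, so |(-7s + 7)/(s + 1) + 14| < ε.

δ = min(1, (1/7)ε)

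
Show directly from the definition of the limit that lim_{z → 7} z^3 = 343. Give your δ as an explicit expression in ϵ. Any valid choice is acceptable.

Suppose ϵ > 0. We seek δ > 0 with 0 < |z − 7| < δ ⇒ |z^3 − 343| < ϵ.
Factor: z^3 − 343 = (z − 7)(z^2 + 7z + 49), so |z^3 − 343| = |z − 7|·|z^2 + 7z + 49|.
Impose δ ≤ 1 so that |z| < 8; then |z^2 + 7z + 49| ≤ 169.
Hence |z^3 − 343| ≤ 169|z − 7|, which is < ϵ once |z − 7| < ϵ/169.
Take δ = min(1, ϵ/169). If 0 < |z − 7| < δ then both bounds hold and |z^3 − 343| ≤ 169|z − 7| < 169·(ϵ/169) = ϵ.

δ = min(1, ϵ/169)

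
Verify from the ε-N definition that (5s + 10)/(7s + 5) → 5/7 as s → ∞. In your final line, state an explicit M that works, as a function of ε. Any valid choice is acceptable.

M = (45/49)/ε

Let ε > 0 be given. We seek M > 0 such that s > M implies |(5s + 10)/(7s + 5) − (5/7)| < ε.
(5s + 10)/(7s + 5) − (5/7) = (7(5s + 10) − 5(7s + 5)) / (7(7s + 5)) = 45/(7(7s + 5)).
For s > 0 we have 7s + 5 > 7s, so |(5s + 10)/(7s + 5) − (5/7)| = 45/(7(7s + 5)) < 45/(7·7s) = (45/49)/s.
Thus |(5s + 10)/(7s + 5) − (5/7)| < ε whenever s > (45/49)/ε.
Take M = (45/49)/ε. If s > M then |(5s + 10)/(7s + 5) − (5/7)| < (45/49)/s < ε.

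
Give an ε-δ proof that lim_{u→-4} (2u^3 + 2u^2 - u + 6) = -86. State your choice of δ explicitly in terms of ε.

Let ε > 0 be given. We want δ > 0 such that 0 < |u + 4| < δ implies |(2u^3 + 2u^2 - u + 6) + 86| < ε.
(2u^3 + 2u^2 - u + 6) + 86 = 2u^3 + 2u^2 - u + 92 = (u + 4)(2u^2 - 6u + 23).
So |(2u^3 + 2u^2 - u + 6) + 86| = |u + 4|·|2u^2 - 6u + 23|.
Assume first that |u + 4| < 2, so |u| < 6. Then |2u^2 - 6u + 23| ≤ 2·6^2 + 6·6 + 23 = 131.
Hence |(2u^3 + 2u^2 - u + 6) + 86| ≤ 131|u + 4| < ε provided |u + 4| < ε/131.
Take δ = min(2, ε/131). Then 0 < |u + 4| < δ gives both |u + 4| < 2 and |u + 4| < ε/131, so |(2u^3 + 2u^2 - u + 6) + 86| < ε.

δ = min(2, ε/131)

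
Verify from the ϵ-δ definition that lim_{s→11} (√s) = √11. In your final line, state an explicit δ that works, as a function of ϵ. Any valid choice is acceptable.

Let ϵ > 0. We want δ > 0 such that 0 < |s − 11| < δ implies |√s − √11| < ϵ.
Multiplying by the conjugate, |√s − √11| = |s − 11|/(√s + √11).
Restrict δ ≤ 11 so that |s − 11| < 11 forces s > 0, and then √s + √11 > √11.
Hence |√s − √11| < |s − 11|/√11, which is < ϵ once |s − 11| < √11·ϵ.
Take δ = min(11, √11·ϵ). If 0 < |s − 11| < δ then s > 0 and |√s − √11| < |s − 11|/√11 < ϵ.

δ = min(11, √11·ϵ)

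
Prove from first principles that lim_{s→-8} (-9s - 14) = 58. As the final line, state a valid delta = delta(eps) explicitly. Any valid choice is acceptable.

Suppose eps > 0. We need delta > 0 so that 0 < |s + 8| < delta implies |(-9s - 14) − 58| < eps.
Since (-9s - 14) − 58 = -9(s + 8), we have |(-9s - 14) − 58| = 9|s + 8|.
Thus it suffices that |s + 8| < eps/9.
Take delta = eps/9. If 0 < |s + 8| < delta then |(-9s - 14) − 58| = 9|s + 8| < 9·(eps/9) = eps.

delta = eps/9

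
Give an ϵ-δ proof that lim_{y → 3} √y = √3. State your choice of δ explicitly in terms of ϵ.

Suppose ϵ > 0. We want δ > 0 such that 0 < |y − 3| < δ implies |√y − √3| < ϵ.
Rationalise: √y − √3 = (y − 3)/(√y + √3), so |√y − √3| = |y − 3|/(√y + √3).
Restrict δ ≤ 3 so that |y − 3| < 3 forces y > 0, and then √y + √3 > √3.
Hence |√y − √3| < |y − 3|/√3, which is < ϵ once |y − 3| < √3·ϵ.
Take δ = min(3, √3·ϵ). If 0 < |y − 3| < δ then y > 0 and |√y − √3| < |y − 3|/√3 < ϵ.

δ = min(3, √3·ϵ)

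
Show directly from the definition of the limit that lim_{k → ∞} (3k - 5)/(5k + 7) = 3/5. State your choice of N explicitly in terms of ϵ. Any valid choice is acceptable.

N = (46/25)/ϵ

Fix ϵ > 0. For k ≥ 1, |(3k - 5)/(5k + 7) − (3/5)| = |-46|/(5(5k + 7)) = 46/(5(5k + 7)).
Since 5k + 7 ≥ 5k for k ≥ 1, this is ≤ 46/(5·5k) = (46/25)/k.
So |(3k - 5)/(5k + 7) − (3/5)| < ϵ whenever k > (46/25)/ϵ.
Take N = (46/25)/ϵ. If k > N then |(3k - 5)/(5k + 7) − (3/5)| ≤ (46/25)/k < ϵ.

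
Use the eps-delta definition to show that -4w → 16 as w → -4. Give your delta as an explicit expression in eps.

Let eps > 0 be given. We need delta > 0 so that 0 < |w + 4| < delta implies |(-4w) − 16| < eps.
Since (-4w) − 16 = -4(w + 4), we have |(-4w) − 16| = 4|w + 4|.
Thus it suffices that |w + 4| < eps/4.
Take delta = eps/4. If 0 < |w + 4| < delta then |(-4w) − 16| = 4|w + 4| < 4·(eps/4) = eps.

delta = eps/4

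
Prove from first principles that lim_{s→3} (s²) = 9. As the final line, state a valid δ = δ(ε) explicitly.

Let ε > 0 be given. We seek δ > 0 with 0 < |s − 3| < δ ⇒ |s² − 9| < ε.
Factor: s² − 9 = (s − 3)(s + 3), so |s² − 9| = |s − 3|·|s + 3|.
Impose δ ≤ 2 so that |s| < 5; then |s + 3| ≤ 8.
Hence |s² − 9| ≤ 8|s − 3|, which is < ε once |s − 3| < ε/8.
Take δ = min(2, ε/8). If 0 < |s − 3| < δ then both bounds hold and |s² − 9| ≤ 8|s − 3| < 8·(ε/8) = ε.

δ = min(2, ε/8)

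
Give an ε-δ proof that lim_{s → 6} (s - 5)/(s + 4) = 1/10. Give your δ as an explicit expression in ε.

δ = min(5, (50/9)ε)

Suppose ε > 0. We want δ > 0 with 0 < |s − 6| < δ ⇒ |(s - 5)/(s + 4) − (1/10)| < ε.
Combining over a common denominator, (s - 5)/(s + 4) − (1/10) = [(s - 5)·10 − 1·(s + 4)] / [10·(s + 4)] = 9(s − 6) / (10(s + 4)).
So |(s - 5)/(s + 4) − (1/10)| = 9|s − 6| / (10·|s + 4|).
Require δ ≤ 5, so |s + 4| ≥ |10| − |s − 6| > 10 − 5 = 5.
Hence |(s - 5)/(s + 4) − (1/10)| < 9|s − 6|/(10·5) = (9/50)|s − 6|, which is < ε once |s − 6| < (50/9)ε.
Take δ = min(5, (50/9)ε). Then 0 < |s − 6| < δ forces both bounds, so |(s - 5)/(s + 4) − (1/10)| < ε.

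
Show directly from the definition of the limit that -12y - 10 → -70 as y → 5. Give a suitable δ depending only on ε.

δ = ε/12

Fix ε > 0. We need δ > 0 so that 0 < |y − 5| < δ implies |(-12y - 10) + 70| < ε.
|(-12y - 10) + 70| = |-12y + 60| = 12|y − 5|.
So 12|y − 5| < ε exactly when |y − 5| < ε/12.
Take δ = ε/12. If 0 < |y − 5| < δ then |(-12y - 10) + 70| = 12|y − 5| < 12·(ε/12) = ε.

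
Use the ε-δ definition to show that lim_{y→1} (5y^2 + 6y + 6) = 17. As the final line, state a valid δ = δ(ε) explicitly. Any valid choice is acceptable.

Suppose ε > 0. We want δ > 0 such that 0 < |y − 1| < δ implies |(5y^2 + 6y + 6) − 17| < ε.
(5y^2 + 6y + 6) − 17 = 5y^2 + 6y - 11 = (y − 1)(5y + 11).
So |(5y^2 + 6y + 6) − 17| = |y − 1|·|5y + 11|.
Require δ ≤ 1. Then |y − 1| < 1 gives |y| < 2, and by the triangle inequality |5y + 11| ≤ 5·2 + 11 = 21.
Hence |(5y^2 + 6y + 6) − 17| ≤ 21|y − 1| < ε provided |y − 1| < ε/21.
Take δ = min(1, ε/21). Then 0 < |y − 1| < δ gives both |y − 1| < 1 and |y − 1| < ε/21, so |(5y^2 + 6y + 6) − 17| < ε.

δ = min(1, ε/21)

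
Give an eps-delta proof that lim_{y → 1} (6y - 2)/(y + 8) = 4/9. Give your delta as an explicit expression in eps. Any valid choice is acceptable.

delta = min(9/2, (81/100)eps)

Let eps > 0 be given. We want delta > 0 with 0 < |y − 1| < delta ⇒ |(6y - 2)/(y + 8) − (4/9)| < eps.
Combining over a common denominator, (6y - 2)/(y + 8) − (4/9) = [(6y - 2)·9 − 4·(y + 8)] / [9·(y + 8)] = 50(y − 1) / (9(y + 8)).
So |(6y - 2)/(y + 8) − (4/9)| = 50|y − 1| / (9·|y + 8|).
Restrict delta ≤ 9/2. Then |y − 1| < 9/2 gives |y + 8| = |(y − 1) + 9| ≥ 9 − 9/2 = 9/2.
Hence |(6y - 2)/(y + 8) − (4/9)| < 50|y − 1|/(9·(9/2)) = (100/81)|y − 1|, which is < eps once |y − 1| < (81/100)eps.
Take delta = min(9/2, (81/100)eps). Then 0 < |y − 1| < delta forces both bounds, so |(6y - 2)/(y + 8) − (4/9)| < eps.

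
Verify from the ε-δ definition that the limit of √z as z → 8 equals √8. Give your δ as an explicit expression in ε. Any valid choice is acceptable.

δ = min(8, √8·ε)

Fix ε > 0. We want δ > 0 such that 0 < |z − 8| < δ implies |√z − √8| < ε.
Rationalise: √z − √8 = (z − 8)/(√z + √8), so |√z − √8| = |z − 8|/(√z + √8).
Restrict δ ≤ 8 so that |z − 8| < 8 forces z > 0, and then √z + √8 > √8.
Hence |√z − √8| < |z − 8|/√8, which is < ε once |z − 8| < √8·ε.
Take δ = min(8, √8·ε). If 0 < |z − 8| < δ then z > 0 and |√z − √8| < |z − 8|/√8 < ε.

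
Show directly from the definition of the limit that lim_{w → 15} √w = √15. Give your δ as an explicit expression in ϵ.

Fix ϵ > 0. We want δ > 0 such that 0 < |w − 15| < δ implies |√w − √15| < ϵ.
Multiplying by the conjugate, |√w − √15| = |w − 15|/(√w + √15).
Restrict δ ≤ 15 so that |w − 15| < 15 forces w > 0, and then √w + √15 > √15.
Hence |√w − √15| < |w − 15|/√15, which is < ϵ once |w − 15| < √15·ϵ.
Take δ = min(15, √15·ϵ). If 0 < |w − 15| < δ then w > 0 and |√w − √15| < |w − 15|/√15 < ϵ.

δ = min(15, √15·ϵ)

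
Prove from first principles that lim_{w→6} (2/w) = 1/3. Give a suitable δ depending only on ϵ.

δ = min(3, 9ϵ)

Let ϵ > 0. We seek δ > 0 such that 0 < |w − 6| < δ implies |2/w − (1/3)| < ϵ.
|2/w − (1/3)| = 2·|6 − w|/(6·|w|) = 2|w − 6|/(6|w|).
Require δ ≤ 3 so that |w| > 6 − 3 = 3, hence 6|w| > 18.
Then |2/w − (1/3)| < 2|w − 6|/18, which is < ϵ when |w − 6| < 9ϵ.
Take δ = min(3, 9ϵ). Then 0 < |w − 6| < δ gives both |w − 6| < 3 and |w − 6| < 9ϵ, so |2/w − (1/3)| < ϵ.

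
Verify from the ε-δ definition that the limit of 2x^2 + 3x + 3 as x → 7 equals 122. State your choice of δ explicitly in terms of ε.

Let ε > 0. We want δ > 0 such that 0 < |x − 7| < δ implies |(2x^2 + 3x + 3) − 122| < ε.
(2x^2 + 3x + 3) − 122 = 2x^2 + 3x - 119 = (x − 7)(2x + 17).
So |(2x^2 + 3x + 3) − 122| = |x − 7|·|2x + 17|.
Require δ ≤ 1. Then |x − 7| < 1 gives |x| < 8, and by the triangle inequality |2x + 17| ≤ 2·8 + 17 = 33.
Hence |(2x^2 + 3x + 3) − 122| ≤ 33|x − 7| < ε provided |x − 7| < ε/33.
Take δ = min(1, ε/33). Then 0 < |x − 7| < δ gives both |x − 7| < 1 and |x − 7| < ε/33, so |(2x^2 + 3x + 3) − 122| < ε.

δ = min(1, ε/33)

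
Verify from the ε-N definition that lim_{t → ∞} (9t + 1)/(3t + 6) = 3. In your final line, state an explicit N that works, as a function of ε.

Let ε > 0. We seek N > 0 such that t > N implies |(9t + 1)/(3t + 6) − 3| < ε.
(9t + 1)/(3t + 6) − 3 = (3(9t + 1) − 9(3t + 6)) / (3(3t + 6)) = -51/(3(3t + 6)).
For t > 0 we have 3t + 6 > 3t, so |(9t + 1)/(3t + 6) − 3| = 51/(3(3t + 6)) < 51/(3·3t) = (17/3)/t.
Thus |(9t + 1)/(3t + 6) − 3| < ε whenever t > (17/3)/ε.
Take N = (17/3)/ε. If t > N then |(9t + 1)/(3t + 6) − 3| < (17/3)/t < ε.

N = (17/3)/ε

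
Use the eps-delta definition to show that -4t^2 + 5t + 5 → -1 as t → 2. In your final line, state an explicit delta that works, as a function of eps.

delta = min(1, eps/15)

Suppose eps > 0. We want delta > 0 such that 0 < |t − 2| < delta implies |(-4t^2 + 5t + 5) + 1| < eps.
(-4t^2 + 5t + 5) + 1 = -4t^2 + 5t + 6 = (t − 2)(-4t - 3).
So |(-4t^2 + 5t + 5) + 1| = |t − 2|·|-4t - 3|.
Require delta ≤ 1. Then |t − 2| < 1 gives |t| < 3, and by the triangle inequality |-4t - 3| ≤ 4·3 + 3 = 15.
Hence |(-4t^2 + 5t + 5) + 1| ≤ 15|t − 2| < eps provided |t − 2| < eps/15.
Take delta = min(1, eps/15). Then 0 < |t − 2| < delta gives both |t − 2| < 1 and |t − 2| < eps/15, so |(-4t^2 + 5t + 5) + 1| < eps.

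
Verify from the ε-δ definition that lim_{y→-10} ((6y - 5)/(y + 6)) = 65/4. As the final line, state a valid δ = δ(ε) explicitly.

δ = min(2, (8/41)ε)

Fix ε > 0. We want δ > 0 with 0 < |y + 10| < δ ⇒ |(6y - 5)/(y + 6) − (65/4)| < ε.
Combining over a common denominator, (6y - 5)/(y + 6) − (65/4) = [(6y - 5)·(-4) − (-65)·(y + 6)] / [(-4)·(y + 6)] = 41(y + 10) / ((-4)(y + 6)).
So |(6y - 5)/(y + 6) − (65/4)| = 41|y + 10| / (4·|y + 6|).
Require δ ≤ 2, so |y + 6| ≥ |-4| − |y + 10| > 4 − 2 = 2.
Hence |(6y - 5)/(y + 6) − (65/4)| < 41|y + 10|/(4·2) = (41/8)|y + 10|, which is < ε once |y + 10| < (8/41)ε.
Take δ = min(2, (8/41)ε). Then 0 < |y + 10| < δ forces both bounds, so |(6y - 5)/(y + 6) − (65/4)| < ε.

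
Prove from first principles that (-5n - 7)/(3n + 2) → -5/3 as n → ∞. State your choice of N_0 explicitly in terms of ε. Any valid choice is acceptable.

N_0 = (11/9)/ε

Let ε > 0. For n ≥ 1, |(-5n - 7)/(3n + 2) + 5/3| = |-11|/(3(3n + 2)) = 11/(3(3n + 2)).
Since 3n + 2 ≥ 3n for n ≥ 1, this is ≤ 11/(3·3n) = (11/9)/n.
So |(-5n - 7)/(3n + 2) + 5/3| < ε whenever n > (11/9)/ε.
Take N_0 = (11/9)/ε. If n > N_0 then |(-5n - 7)/(3n + 2) + 5/3| ≤ (11/9)/n < ε.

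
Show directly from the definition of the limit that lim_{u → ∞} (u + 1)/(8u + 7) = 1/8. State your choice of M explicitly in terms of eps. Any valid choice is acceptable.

Let eps > 0. We seek M > 0 such that u > M implies |(u + 1)/(8u + 7) − (1/8)| < eps.
(u + 1)/(8u + 7) − (1/8) = (8(u + 1) − (8u + 7)) / (8(8u + 7)) = 1/(8(8u + 7)).
For u > 0 we have 8u + 7 > 8u, so |(u + 1)/(8u + 7) − (1/8)| = 1/(8(8u + 7)) < 1/(8·8u) = (1/64)/u.
Thus |(u + 1)/(8u + 7) − (1/8)| < eps whenever u > (1/64)/eps.
Take M = (1/64)/eps. If u > M then |(u + 1)/(8u + 7) − (1/8)| < (1/64)/u < eps.

M = (1/64)/eps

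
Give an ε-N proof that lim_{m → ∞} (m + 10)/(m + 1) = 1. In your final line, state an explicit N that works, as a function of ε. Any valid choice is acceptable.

N = 9/ε

Fix ε > 0. For m ≥ 1, |(m + 10)/(m + 1) − 1| = |9|/((m + 1)) = 9/((m + 1)).
Since m + 1 ≥ m for m ≥ 1, this is ≤ 9/(m) = 9/m.
So |(m + 10)/(m + 1) − 1| < ε whenever m > 9/ε.
Take N = 9/ε. If m > N then |(m + 10)/(m + 1) − 1| ≤ 9/m < ε.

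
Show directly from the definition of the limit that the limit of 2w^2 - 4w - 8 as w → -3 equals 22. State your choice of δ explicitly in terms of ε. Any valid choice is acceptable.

δ = min(1, ε/18)

Let ε > 0 be given. We want δ > 0 such that 0 < |w + 3| < δ implies |(2w^2 - 4w - 8) − 22| < ε.
(2w^2 - 4w - 8) − 22 = 2w^2 - 4w - 30 = (w + 3)(2w - 10).
So |(2w^2 - 4w - 8) − 22| = |w + 3|·|2w - 10|.
Assume first that |w + 3| < 1, so |w| < 4. Then |2w - 10| ≤ 2·4 + 10 = 18.
Hence |(2w^2 - 4w - 8) − 22| ≤ 18|w + 3| < ε provided |w + 3| < ε/18.
Choosing δ = min(1, ε/18) ensures both conditions, hence |(2w^2 - 4w - 8) − 22| < ε.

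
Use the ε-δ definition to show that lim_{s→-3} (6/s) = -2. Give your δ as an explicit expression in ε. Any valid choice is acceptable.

Let ε > 0. We seek δ > 0 such that 0 < |s + 3| < δ implies |6/s + 2| < ε.
|6/s + 2| = 6·|-3 − s|/(3·|s|) = 6|s + 3|/(3|s|).
Require δ ≤ 3/2 so that |s| > 3 − 3/2 = 3/2, hence 3|s| > 9/2.
Then |6/s + 2| < 6|s + 3|/(9/2), which is < ε when |s + 3| < (3/4)ε.
Take δ = min(3/2, (3/4)ε). Then 0 < |s + 3| < δ gives both |s + 3| < 3/2 and |s + 3| < (3/4)ε, so |6/s + 2| < ε.

δ = min(3/2, (3/4)ε)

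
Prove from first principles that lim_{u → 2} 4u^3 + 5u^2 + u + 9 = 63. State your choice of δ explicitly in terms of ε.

δ = min(1, ε/102)

Fix ε > 0. We want δ > 0 such that 0 < |u − 2| < δ implies |(4u^3 + 5u^2 + u + 9) − 63| < ε.
(4u^3 + 5u^2 + u + 9) − 63 = 4u^3 + 5u^2 + u - 54 = (u − 2)(4u^2 + 13u + 27).
So |(4u^3 + 5u^2 + u + 9) − 63| = |u − 2|·|4u^2 + 13u + 27|.
Assume first that |u − 2| < 1, so |u| < 3. Then |4u^2 + 13u + 27| ≤ 4·3^2 + 13·3 + 27 = 102.
Hence |(4u^3 + 5u^2 + u + 9) − 63| ≤ 102|u − 2| < ε provided |u − 2| < ε/102.
Take δ = min(1, ε/102). Then 0 < |u − 2| < δ gives both |u − 2| < 1 and |u − 2| < ε/102, so |(4u^3 + 5u^2 + u + 9) − 63| < ε.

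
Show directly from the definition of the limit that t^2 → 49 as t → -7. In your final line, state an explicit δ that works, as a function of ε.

δ = min(2, ε/16)

Suppose ε > 0. We seek δ > 0 with 0 < |t + 7| < δ ⇒ |t^2 − 49| < ε.
Factor: t^2 − 49 = (t + 7)(t - 7), so |t^2 − 49| = |t + 7|·|t - 7|.
Restrict δ ≤ 2. Then |t + 7| < 2 gives |t| < 9, so by the triangle inequality |t - 7| ≤ 9 + 7 = 16.
Hence |t^2 − 49| ≤ 16|t + 7|, which is < ε once |t + 7| < ε/16.
Take δ = min(2, ε/16). If 0 < |t + 7| < δ then both bounds hold and |t^2 − 49| ≤ 16|t + 7| < 16·(ε/16) = ε.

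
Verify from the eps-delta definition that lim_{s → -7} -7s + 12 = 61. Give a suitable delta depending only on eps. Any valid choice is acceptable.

Suppose eps > 0. We need delta > 0 so that 0 < |s + 7| < delta implies |(-7s + 12) − 61| < eps.
Since (-7s + 12) − 61 = -7(s + 7), we have |(-7s + 12) − 61| = 7|s + 7|.
Thus it suffices that |s + 7| < eps/7.
Choosing delta = eps/7 gives |(-7s + 12) − 61| = 7|s + 7| < eps whenever |s + 7| < delta.

delta = eps/7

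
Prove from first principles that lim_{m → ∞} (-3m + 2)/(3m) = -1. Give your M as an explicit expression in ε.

Let ε > 0 be given. For m ≥ 1, |(-3m + 2)/(3m) + 1| = |6|/(3(3m)) = 6/(3(3m)).
Since 3m ≥ 3m for m ≥ 1, this is ≤ 6/(3·3m) = (2/3)/m.
So |(-3m + 2)/(3m) + 1| < ε whenever m > (2/3)/ε.
Take M = (2/3)/ε. If m > M then |(-3m + 2)/(3m) + 1| ≤ (2/3)/m < ε.

M = (2/3)/ε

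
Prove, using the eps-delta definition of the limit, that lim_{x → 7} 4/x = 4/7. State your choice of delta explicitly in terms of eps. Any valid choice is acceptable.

delta = min(7/2, (49/8)eps)

Let eps > 0. We seek delta > 0 such that 0 < |x − 7| < delta implies |4/x − (4/7)| < eps.
|4/x − (4/7)| = 4·|7 − x|/(7·|x|) = 4|x − 7|/(7|x|).
Require delta ≤ 7/2 so that |x| > 7 − 7/2 = 7/2, hence 7|x| > 49/2.
Then |4/x − (4/7)| < 4|x − 7|/(49/2), which is < eps when |x − 7| < (49/8)eps.
Take delta = min(7/2, (49/8)eps). Then 0 < |x − 7| < delta gives both |x − 7| < 7/2 and |x − 7| < (49/8)eps, so |4/x − (4/7)| < eps.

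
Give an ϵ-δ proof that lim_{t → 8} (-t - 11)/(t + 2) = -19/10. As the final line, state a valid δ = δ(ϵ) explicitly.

δ = min(5, (50/9)ϵ)

Fix ϵ > 0. We want δ > 0 with 0 < |t − 8| < δ ⇒ |(-t - 11)/(t + 2) + 19/10| < ϵ.
Combining over a common denominator, (-t - 11)/(t + 2) + 19/10 = [(-t - 11)·10 − (-19)·(t + 2)] / [10·(t + 2)] = 9(t − 8) / (10(t + 2)).
So |(-t - 11)/(t + 2) + 19/10| = 9|t − 8| / (10·|t + 2|).
Require δ ≤ 5, so |t + 2| ≥ |10| − |t − 8| > 10 − 5 = 5.
Hence |(-t - 11)/(t + 2) + 19/10| < 9|t − 8|/(10·5) = (9/50)|t − 8|, which is < ϵ once |t − 8| < (50/9)ϵ.
Take δ = min(5, (50/9)ϵ). Then 0 < |t − 8| < δ forces both bounds, so |(-t - 11)/(t + 2) + 19/10| < ϵ.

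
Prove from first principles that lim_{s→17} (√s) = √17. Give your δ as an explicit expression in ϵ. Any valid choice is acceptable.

Suppose ϵ > 0. We want δ > 0 such that 0 < |s − 17| < δ implies |√s − √17| < ϵ.
Multiplying by the conjugate, |√s − √17| = |s − 17|/(√s + √17).
Restrict δ ≤ 17 so that |s − 17| < 17 forces s > 0, and then √s + √17 > √17.
Hence |√s − √17| < |s − 17|/√17, which is < ϵ once |s − 17| < √17·ϵ.
Take δ = min(17, √17·ϵ). If 0 < |s − 17| < δ then s > 0 and |√s − √17| < |s − 17|/√17 < ϵ.

δ = min(17, √17·ϵ)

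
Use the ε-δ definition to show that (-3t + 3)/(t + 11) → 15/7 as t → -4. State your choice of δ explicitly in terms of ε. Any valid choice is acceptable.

δ = min(7/2, (49/72)ε)

Suppose ε > 0. We want δ > 0 with 0 < |t + 4| < δ ⇒ |(-3t + 3)/(t + 11) − (15/7)| < ε.
Combining over a common denominator, (-3t + 3)/(t + 11) − (15/7) = [(-3t + 3)·7 − 15·(t + 11)] / [7·(t + 11)] = -36(t + 4) / (7(t + 11)).
So |(-3t + 3)/(t + 11) − (15/7)| = 36|t + 4| / (7·|t + 11|).
Restrict δ ≤ 7/2. Then |t + 4| < 7/2 gives |t + 11| = |(t + 4) + 7| ≥ 7 − 7/2 = 7/2.
Hence |(-3t + 3)/(t + 11) − (15/7)| < 36|t + 4|/(7·(7/2)) = (72/49)|t + 4|, which is < ε once |t + 4| < (49/72)ε.
Take δ = min(7/2, (49/72)ε). Then 0 < |t + 4| < δ forces both bounds, so |(-3t + 3)/(t + 11) − (15/7)| < ε.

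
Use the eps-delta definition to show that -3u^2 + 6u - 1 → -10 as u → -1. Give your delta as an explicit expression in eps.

delta = min(1, eps/15)

Let eps > 0. We want delta > 0 such that 0 < |u + 1| < delta implies |(-3u^2 + 6u - 1) + 10| < eps.
(-3u^2 + 6u - 1) + 10 = -3u^2 + 6u + 9 = (u + 1)(-3u + 9).
So |(-3u^2 + 6u - 1) + 10| = |u + 1|·|-3u + 9|.
Require delta ≤ 1. Then |u + 1| < 1 gives |u| < 2, and by the triangle inequality |-3u + 9| ≤ 3·2 + 9 = 15.
Hence |(-3u^2 + 6u - 1) + 10| ≤ 15|u + 1| < eps provided |u + 1| < eps/15.
Take delta = min(1, eps/15). Then 0 < |u + 1| < delta gives both |u + 1| < 1 and |u + 1| < eps/15, so |(-3u^2 + 6u - 1) + 10| < eps.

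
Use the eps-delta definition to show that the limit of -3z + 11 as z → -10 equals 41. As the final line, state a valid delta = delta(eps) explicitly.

delta = eps/3

Fix eps > 0. We need delta > 0 so that 0 < |z + 10| < delta implies |(-3z + 11) − 41| < eps.
|(-3z + 11) − 41| = |-3z - 30| = 3|z + 10|.
Thus it suffices that |z + 10| < eps/3.
Choosing delta = eps/3 gives |(-3z + 11) − 41| = 3|z + 10| < eps whenever |z + 10| < delta.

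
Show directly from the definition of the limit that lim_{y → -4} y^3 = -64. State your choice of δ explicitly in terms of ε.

Let ε > 0. We seek δ > 0 with 0 < |y + 4| < δ ⇒ |y^3 + 64| < ε.
Factor: y^3 + 64 = (y + 4)(y^2 - 4y + 16), so |y^3 + 64| = |y + 4|·|y^2 - 4y + 16|.
Impose δ ≤ 1 so that |y| < 5; then |y^2 - 4y + 16| ≤ 61.
Hence |y^3 + 64| ≤ 61|y + 4|, which is < ε once |y + 4| < ε/61.
Take δ = min(1, ε/61). If 0 < |y + 4| < δ then both bounds hold and |y^3 + 64| ≤ 61|y + 4| < 61·(ε/61) = ε.

δ = min(1, ε/61)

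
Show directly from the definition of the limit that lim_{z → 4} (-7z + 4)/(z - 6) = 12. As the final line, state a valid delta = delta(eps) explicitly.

delta = min(1, (1/19)eps)

Let eps > 0. We want delta > 0 with 0 < |z − 4| < delta ⇒ |(-7z + 4)/(z - 6) − 12| < eps.
Combining over a common denominator, (-7z + 4)/(z - 6) − 12 = [(-7z + 4)·(-2) − (-24)·(z - 6)] / [(-2)·(z - 6)] = 38(z − 4) / ((-2)(z - 6)).
So |(-7z + 4)/(z - 6) − 12| = 38|z − 4| / (2·|z − 6|).
Require delta ≤ 1, so |z − 6| ≥ |-2| − |z − 4| > 2 − 1 = 1.
Hence |(-7z + 4)/(z - 6) − 12| < 38|z − 4|/(2·1) = 19|z − 4|, which is < eps once |z − 4| < (1/19)eps.
Take delta = min(1, (1/19)eps). Then 0 < |z − 4| < delta forces both bounds, so |(-7z + 4)/(z - 6) − 12| < eps.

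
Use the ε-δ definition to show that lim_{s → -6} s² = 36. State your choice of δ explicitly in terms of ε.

Suppose ε > 0. We seek δ > 0 with 0 < |s + 6| < δ ⇒ |s² − 36| < ε.
Factor: s² − 36 = (s + 6)(s - 6), so |s² − 36| = |s + 6|·|s - 6|.
Restrict δ ≤ 1. Then |s + 6| < 1 gives |s| < 7, so by the triangle inequality |s - 6| ≤ 7 + 6 = 13.
Hence |s² − 36| ≤ 13|s + 6|, which is < ε once |s + 6| < ε/13.
Take δ = min(1, ε/13). If 0 < |s + 6| < δ then both bounds hold and |s² − 36| ≤ 13|s + 6| < 13·(ε/13) = ε.

δ = min(1, ε/13)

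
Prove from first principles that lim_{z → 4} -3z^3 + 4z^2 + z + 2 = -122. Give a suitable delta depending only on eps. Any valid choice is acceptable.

Fix eps > 0. We want delta > 0 such that 0 < |z − 4| < delta implies |(-3z^3 + 4z^2 + z + 2) + 122| < eps.
(-3z^3 + 4z^2 + z + 2) + 122 = -3z^3 + 4z^2 + z + 124 = (z − 4)(-3z^2 - 8z - 31).
So |(-3z^3 + 4z^2 + z + 2) + 122| = |z − 4|·|-3z^2 - 8z - 31|.
Require delta ≤ 1. Then |z − 4| < 1 gives |z| < 5, and by the triangle inequality |-3z^2 - 8z - 31| ≤ 3·5^2 + 8·5 + 31 = 146.
Hence |(-3z^3 + 4z^2 + z + 2) + 122| ≤ 146|z − 4| < eps provided |z − 4| < eps/146.
Take delta = min(1, eps/146). Then 0 < |z − 4| < delta gives both |z − 4| < 1 and |z − 4| < eps/146, so |(-3z^3 + 4z^2 + z + 2) + 122| < eps.

delta = min(1, eps/146)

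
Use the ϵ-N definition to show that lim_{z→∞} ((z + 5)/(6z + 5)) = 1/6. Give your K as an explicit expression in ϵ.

K = (25/36)/ϵ

Let ϵ > 0. We seek K > 0 such that z > K implies |(z + 5)/(6z + 5) − (1/6)| < ϵ.
(z + 5)/(6z + 5) − (1/6) = (6(z + 5) − (6z + 5)) / (6(6z + 5)) = 25/(6(6z + 5)).
For z > 0 we have 6z + 5 > 6z, so |(z + 5)/(6z + 5) − (1/6)| = 25/(6(6z + 5)) < 25/(6·6z) = (25/36)/z.
Thus |(z + 5)/(6z + 5) − (1/6)| < ϵ whenever z > (25/36)/ϵ.
Take K = (25/36)/ϵ. If z > K then |(z + 5)/(6z + 5) − (1/6)| < (25/36)/z < ϵ.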